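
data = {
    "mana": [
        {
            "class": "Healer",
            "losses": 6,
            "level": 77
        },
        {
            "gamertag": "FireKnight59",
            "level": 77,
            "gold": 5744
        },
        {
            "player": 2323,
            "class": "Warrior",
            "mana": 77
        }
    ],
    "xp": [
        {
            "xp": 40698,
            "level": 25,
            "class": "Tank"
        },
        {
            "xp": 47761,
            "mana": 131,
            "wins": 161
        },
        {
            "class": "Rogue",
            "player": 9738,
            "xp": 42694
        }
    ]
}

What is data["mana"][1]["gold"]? 5744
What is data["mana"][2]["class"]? "Warrior"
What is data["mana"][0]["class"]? "Healer"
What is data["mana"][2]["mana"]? 77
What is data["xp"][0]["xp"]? 40698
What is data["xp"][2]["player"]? 9738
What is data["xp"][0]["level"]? 25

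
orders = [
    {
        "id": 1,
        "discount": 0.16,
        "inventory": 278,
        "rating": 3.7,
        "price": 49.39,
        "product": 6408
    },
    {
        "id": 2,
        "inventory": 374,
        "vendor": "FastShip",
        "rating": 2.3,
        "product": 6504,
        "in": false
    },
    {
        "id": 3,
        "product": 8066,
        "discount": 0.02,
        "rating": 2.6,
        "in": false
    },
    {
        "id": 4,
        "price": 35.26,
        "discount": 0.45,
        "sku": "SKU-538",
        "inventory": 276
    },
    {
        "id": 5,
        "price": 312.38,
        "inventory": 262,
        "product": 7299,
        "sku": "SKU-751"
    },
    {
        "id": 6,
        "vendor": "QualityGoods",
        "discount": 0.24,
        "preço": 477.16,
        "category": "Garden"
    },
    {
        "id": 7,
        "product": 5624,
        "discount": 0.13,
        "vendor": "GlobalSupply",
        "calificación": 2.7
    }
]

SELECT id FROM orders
[1, 2, 3, 4, 5, 6, 7]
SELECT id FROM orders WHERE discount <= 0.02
[3]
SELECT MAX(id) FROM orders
7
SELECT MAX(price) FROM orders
312.38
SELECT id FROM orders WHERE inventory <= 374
[1, 2, 4, 5]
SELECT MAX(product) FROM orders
8066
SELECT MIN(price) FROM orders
35.26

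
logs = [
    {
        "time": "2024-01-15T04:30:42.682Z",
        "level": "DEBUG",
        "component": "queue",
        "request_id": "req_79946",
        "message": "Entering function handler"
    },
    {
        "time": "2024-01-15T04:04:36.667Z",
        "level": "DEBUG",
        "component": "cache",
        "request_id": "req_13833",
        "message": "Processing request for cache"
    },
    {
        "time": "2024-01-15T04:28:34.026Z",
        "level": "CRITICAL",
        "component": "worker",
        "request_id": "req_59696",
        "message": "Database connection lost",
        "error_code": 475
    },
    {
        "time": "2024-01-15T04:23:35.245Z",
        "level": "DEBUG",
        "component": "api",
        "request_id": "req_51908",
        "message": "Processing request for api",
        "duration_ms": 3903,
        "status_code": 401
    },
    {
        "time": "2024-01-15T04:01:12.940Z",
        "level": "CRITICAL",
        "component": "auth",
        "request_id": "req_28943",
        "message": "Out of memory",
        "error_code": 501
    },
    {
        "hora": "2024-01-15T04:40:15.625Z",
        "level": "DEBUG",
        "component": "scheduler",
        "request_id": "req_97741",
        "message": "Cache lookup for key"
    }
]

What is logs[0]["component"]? "queue"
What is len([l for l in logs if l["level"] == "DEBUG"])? 4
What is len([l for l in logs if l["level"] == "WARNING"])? 0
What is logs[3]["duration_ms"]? 3903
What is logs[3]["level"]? "DEBUG"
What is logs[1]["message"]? "Processing request for cache"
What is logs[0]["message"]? "Entering function handler"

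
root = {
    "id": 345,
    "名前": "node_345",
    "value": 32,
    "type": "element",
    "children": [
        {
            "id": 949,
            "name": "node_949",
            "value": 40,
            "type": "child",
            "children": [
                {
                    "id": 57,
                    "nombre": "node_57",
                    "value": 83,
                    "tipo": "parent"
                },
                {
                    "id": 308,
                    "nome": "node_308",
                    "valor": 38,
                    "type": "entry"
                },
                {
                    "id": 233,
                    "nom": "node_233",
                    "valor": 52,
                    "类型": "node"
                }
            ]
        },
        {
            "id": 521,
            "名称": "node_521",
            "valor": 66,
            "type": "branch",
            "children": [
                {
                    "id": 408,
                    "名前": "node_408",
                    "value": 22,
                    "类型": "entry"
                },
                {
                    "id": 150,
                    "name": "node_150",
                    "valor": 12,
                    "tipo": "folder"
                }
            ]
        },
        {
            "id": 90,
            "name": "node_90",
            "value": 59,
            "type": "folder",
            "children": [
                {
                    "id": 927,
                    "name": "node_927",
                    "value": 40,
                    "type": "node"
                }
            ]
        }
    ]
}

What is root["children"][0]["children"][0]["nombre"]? "node_57"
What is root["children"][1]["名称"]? "node_521"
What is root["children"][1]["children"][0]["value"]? 22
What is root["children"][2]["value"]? 59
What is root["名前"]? "node_345"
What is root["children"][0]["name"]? "node_949"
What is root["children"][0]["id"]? 949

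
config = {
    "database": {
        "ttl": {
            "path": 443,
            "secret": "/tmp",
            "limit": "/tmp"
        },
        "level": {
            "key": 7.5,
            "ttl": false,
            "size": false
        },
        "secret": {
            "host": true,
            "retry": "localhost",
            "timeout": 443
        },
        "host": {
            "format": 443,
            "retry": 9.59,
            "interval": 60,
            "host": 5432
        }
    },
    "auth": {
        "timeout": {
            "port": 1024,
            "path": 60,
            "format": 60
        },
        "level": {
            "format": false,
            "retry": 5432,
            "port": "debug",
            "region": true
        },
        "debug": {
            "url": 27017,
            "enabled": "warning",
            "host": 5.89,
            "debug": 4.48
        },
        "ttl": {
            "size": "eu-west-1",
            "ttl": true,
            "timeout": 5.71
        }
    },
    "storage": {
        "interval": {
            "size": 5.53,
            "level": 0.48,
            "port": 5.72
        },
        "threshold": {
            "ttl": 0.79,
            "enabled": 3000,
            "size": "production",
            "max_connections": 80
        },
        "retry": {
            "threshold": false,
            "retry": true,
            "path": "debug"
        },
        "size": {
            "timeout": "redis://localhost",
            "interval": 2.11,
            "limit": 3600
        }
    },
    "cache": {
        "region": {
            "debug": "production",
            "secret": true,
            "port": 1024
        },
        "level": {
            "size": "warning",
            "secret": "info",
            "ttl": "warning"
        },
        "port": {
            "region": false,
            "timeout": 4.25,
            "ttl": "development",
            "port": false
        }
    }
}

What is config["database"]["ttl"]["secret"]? "/tmp"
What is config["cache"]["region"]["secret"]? True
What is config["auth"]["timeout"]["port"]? 1024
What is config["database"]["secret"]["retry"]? "localhost"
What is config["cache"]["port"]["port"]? False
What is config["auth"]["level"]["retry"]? 5432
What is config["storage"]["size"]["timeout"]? "redis://localhost"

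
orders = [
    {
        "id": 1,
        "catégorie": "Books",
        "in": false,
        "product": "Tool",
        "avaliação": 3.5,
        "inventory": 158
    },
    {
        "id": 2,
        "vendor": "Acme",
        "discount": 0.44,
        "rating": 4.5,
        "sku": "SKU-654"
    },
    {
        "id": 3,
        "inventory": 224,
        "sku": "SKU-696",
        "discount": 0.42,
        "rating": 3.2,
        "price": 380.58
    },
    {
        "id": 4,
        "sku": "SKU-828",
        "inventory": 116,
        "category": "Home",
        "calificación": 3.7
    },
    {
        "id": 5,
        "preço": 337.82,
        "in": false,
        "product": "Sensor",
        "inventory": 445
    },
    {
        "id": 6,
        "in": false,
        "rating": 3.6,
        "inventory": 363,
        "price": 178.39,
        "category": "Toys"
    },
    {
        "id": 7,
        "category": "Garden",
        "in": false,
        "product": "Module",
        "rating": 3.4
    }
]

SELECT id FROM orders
[1, 2, 3, 4, 5, 6, 7]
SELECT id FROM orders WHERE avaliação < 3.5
[]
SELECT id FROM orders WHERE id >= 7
[7]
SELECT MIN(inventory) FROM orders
116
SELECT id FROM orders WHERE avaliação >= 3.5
[1]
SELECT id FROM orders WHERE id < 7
[1, 2, 3, 4, 5, 6]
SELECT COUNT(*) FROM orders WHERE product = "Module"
1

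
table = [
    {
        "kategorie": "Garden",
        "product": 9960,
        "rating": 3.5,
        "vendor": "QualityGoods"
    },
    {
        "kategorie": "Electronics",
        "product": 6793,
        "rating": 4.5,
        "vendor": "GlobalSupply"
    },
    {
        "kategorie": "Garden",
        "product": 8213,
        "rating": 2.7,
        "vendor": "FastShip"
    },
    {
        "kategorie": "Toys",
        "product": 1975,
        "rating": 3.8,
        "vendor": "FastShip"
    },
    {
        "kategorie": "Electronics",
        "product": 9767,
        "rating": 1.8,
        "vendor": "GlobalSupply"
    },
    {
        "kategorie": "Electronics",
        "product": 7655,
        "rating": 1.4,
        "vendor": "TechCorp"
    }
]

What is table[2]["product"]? 8213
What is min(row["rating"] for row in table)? 1.4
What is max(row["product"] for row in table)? 9960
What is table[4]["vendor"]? "GlobalSupply"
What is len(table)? 6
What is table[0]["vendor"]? "QualityGoods"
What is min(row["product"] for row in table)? 1975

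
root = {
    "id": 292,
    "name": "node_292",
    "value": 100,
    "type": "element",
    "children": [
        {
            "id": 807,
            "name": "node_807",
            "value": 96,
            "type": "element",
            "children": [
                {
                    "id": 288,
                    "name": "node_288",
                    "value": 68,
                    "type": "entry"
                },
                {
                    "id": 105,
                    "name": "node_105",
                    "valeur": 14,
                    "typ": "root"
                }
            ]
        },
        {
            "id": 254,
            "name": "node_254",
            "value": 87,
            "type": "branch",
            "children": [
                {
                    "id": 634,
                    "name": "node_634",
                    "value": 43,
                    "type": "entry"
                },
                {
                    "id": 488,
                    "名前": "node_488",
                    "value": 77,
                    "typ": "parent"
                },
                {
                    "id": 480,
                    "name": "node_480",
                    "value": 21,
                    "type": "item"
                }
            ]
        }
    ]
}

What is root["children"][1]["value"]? 87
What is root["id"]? 292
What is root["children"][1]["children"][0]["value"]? 43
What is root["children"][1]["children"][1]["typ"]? "parent"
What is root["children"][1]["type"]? "branch"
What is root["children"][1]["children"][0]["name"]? "node_634"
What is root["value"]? 100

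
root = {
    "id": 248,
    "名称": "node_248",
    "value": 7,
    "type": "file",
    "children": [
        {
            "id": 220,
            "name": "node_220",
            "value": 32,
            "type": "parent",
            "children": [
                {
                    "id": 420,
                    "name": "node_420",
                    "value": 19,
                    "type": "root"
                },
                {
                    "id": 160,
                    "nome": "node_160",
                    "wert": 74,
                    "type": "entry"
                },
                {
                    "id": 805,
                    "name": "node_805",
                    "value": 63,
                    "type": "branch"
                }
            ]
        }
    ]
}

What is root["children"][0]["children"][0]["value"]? 19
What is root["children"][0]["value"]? 32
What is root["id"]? 248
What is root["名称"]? "node_248"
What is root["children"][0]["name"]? "node_220"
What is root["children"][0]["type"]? "parent"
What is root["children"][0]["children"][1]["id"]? 160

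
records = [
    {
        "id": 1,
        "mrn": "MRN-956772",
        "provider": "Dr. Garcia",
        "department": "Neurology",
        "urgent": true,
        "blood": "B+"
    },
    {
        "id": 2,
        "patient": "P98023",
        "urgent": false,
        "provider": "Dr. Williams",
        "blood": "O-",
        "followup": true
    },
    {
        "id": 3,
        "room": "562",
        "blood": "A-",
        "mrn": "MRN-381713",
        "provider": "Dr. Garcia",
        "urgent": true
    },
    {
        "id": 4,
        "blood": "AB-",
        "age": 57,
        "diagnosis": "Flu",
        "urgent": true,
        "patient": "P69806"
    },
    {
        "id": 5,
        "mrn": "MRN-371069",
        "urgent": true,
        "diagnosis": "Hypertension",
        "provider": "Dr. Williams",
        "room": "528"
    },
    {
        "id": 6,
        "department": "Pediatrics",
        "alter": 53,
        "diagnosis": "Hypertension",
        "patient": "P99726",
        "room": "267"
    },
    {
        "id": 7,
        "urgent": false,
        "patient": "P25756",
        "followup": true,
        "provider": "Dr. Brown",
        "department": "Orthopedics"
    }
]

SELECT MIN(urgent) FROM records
False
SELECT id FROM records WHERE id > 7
[]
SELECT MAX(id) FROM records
7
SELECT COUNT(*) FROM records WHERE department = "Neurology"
1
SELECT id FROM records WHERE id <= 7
[1, 2, 3, 4, 5, 6, 7]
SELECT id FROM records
[1, 2, 3, 4, 5, 6, 7]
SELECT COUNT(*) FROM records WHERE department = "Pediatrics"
1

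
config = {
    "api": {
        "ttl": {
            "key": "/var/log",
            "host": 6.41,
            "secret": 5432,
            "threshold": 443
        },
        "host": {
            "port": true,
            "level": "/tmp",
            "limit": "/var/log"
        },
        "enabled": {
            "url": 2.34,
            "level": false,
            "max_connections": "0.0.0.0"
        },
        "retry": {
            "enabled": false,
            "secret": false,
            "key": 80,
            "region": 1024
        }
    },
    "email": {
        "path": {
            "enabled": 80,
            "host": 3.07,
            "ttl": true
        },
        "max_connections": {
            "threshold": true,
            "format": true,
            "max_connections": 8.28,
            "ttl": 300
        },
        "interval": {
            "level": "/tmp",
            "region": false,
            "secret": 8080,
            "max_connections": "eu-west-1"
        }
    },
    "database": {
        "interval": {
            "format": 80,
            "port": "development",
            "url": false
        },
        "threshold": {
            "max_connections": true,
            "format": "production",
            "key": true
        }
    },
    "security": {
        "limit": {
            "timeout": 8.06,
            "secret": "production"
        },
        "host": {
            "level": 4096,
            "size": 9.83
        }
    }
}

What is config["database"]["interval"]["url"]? False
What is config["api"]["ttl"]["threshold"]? 443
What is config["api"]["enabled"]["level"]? False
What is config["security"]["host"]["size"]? 9.83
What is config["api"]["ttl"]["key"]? "/var/log"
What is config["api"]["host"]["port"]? True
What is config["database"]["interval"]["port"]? "development"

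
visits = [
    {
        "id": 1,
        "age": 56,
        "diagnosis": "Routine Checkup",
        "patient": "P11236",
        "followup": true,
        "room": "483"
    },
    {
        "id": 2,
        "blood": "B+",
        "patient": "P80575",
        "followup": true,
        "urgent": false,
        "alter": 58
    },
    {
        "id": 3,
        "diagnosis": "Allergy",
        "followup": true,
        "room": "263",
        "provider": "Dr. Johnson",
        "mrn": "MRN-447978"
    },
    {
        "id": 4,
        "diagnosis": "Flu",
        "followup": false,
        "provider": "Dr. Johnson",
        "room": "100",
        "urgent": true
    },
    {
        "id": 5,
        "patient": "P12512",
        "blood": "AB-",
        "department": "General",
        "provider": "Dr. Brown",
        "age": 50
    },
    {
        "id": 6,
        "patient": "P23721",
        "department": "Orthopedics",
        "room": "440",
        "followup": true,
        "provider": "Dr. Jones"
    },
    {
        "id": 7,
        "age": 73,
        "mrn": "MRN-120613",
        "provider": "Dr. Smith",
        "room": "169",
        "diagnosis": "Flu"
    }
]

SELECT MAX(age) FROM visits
73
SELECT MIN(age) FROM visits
50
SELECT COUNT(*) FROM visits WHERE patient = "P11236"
1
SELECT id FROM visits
[1, 2, 3, 4, 5, 6, 7]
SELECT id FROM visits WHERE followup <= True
[1, 2, 3, 4, 6]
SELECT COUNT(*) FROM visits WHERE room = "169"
1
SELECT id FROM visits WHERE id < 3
[1, 2]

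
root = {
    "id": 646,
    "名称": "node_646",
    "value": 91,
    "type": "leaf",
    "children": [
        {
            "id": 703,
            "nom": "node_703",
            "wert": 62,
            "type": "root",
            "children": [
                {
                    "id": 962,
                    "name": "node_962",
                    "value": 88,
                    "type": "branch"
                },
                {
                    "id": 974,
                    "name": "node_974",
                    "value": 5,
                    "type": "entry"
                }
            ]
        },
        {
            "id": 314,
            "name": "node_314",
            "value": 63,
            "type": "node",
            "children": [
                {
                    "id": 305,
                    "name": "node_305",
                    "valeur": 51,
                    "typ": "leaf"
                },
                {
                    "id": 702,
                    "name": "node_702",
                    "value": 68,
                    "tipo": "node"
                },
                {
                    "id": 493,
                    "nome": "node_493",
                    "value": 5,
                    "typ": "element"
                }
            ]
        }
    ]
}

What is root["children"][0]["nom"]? "node_703"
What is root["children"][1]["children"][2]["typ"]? "element"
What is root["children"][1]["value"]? 63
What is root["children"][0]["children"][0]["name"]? "node_962"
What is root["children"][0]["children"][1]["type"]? "entry"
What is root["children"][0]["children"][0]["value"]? 88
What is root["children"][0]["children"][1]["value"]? 5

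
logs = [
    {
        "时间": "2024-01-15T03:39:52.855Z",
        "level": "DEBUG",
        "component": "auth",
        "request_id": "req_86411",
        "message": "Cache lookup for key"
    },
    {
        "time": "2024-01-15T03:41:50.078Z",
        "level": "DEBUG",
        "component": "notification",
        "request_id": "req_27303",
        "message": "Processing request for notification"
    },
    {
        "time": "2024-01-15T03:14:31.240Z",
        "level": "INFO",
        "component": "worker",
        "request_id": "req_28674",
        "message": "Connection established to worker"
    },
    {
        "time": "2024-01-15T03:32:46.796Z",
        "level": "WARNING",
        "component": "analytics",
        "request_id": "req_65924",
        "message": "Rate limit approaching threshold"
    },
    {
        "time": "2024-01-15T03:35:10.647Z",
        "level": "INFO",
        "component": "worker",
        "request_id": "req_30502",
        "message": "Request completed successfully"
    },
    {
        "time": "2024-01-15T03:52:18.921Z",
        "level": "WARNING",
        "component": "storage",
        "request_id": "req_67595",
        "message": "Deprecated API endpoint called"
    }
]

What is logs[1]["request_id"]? "req_27303"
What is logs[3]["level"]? "WARNING"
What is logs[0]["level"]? "DEBUG"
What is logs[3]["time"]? "2024-01-15T03:32:46.796Z"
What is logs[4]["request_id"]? "req_30502"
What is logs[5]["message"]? "Deprecated API endpoint called"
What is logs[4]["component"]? "worker"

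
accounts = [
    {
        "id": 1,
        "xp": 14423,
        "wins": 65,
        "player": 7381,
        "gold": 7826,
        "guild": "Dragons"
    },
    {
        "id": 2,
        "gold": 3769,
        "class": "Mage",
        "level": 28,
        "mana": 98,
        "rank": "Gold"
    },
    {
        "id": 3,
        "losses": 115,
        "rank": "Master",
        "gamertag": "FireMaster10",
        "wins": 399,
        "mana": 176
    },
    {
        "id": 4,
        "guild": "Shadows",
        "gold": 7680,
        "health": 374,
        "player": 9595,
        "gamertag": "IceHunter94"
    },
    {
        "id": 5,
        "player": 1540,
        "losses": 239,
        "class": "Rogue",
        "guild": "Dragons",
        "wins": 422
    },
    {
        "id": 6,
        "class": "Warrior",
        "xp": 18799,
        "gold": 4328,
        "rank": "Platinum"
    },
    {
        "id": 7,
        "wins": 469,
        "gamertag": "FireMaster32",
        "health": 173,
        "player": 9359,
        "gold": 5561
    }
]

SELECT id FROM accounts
[1, 2, 3, 4, 5, 6, 7]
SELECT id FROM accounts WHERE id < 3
[1, 2]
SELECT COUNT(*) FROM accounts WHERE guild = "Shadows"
1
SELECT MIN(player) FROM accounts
1540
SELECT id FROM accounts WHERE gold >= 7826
[1]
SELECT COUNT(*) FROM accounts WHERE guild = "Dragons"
2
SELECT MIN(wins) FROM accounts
65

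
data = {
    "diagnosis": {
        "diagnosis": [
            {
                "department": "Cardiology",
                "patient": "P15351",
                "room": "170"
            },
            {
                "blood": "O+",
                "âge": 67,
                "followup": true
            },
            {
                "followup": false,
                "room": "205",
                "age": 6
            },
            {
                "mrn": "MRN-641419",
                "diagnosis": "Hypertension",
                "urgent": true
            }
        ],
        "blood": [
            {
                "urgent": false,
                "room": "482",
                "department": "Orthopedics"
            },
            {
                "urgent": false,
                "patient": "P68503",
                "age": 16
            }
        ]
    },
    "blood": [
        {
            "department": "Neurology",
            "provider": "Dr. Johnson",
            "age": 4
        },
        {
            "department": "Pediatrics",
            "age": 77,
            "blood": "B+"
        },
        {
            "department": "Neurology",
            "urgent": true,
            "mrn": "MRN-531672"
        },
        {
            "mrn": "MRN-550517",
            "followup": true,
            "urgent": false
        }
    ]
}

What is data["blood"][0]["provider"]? "Dr. Johnson"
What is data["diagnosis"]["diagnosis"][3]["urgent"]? True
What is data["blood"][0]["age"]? 4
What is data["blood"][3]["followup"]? True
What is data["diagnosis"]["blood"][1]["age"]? 16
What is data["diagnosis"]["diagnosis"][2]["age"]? 6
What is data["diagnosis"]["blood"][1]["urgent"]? False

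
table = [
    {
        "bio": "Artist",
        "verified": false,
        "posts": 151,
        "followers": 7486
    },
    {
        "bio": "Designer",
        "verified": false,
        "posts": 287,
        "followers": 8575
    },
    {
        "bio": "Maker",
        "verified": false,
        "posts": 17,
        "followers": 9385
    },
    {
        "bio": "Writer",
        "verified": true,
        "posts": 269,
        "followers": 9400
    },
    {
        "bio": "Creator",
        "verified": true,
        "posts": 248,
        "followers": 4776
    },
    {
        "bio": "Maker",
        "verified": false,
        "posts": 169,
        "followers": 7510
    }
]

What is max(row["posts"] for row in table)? 287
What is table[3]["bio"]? "Writer"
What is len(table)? 6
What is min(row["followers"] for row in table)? 4776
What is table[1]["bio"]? "Designer"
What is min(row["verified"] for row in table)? False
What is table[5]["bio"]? "Maker"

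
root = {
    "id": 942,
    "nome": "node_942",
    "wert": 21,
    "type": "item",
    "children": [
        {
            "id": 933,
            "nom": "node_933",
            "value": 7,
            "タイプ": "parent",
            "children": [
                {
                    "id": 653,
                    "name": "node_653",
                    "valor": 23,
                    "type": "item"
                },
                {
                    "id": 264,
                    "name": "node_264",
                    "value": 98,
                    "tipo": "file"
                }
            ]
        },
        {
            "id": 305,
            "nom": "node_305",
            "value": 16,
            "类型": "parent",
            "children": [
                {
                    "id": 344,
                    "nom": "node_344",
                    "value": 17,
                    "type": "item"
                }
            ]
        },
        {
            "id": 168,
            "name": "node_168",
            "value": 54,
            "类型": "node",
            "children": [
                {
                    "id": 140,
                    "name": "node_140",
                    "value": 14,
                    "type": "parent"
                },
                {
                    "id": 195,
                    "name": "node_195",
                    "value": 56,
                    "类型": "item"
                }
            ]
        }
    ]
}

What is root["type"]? "item"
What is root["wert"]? 21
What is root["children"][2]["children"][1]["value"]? 56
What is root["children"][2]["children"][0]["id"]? 140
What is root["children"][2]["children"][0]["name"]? "node_140"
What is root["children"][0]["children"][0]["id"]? 653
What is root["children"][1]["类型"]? "parent"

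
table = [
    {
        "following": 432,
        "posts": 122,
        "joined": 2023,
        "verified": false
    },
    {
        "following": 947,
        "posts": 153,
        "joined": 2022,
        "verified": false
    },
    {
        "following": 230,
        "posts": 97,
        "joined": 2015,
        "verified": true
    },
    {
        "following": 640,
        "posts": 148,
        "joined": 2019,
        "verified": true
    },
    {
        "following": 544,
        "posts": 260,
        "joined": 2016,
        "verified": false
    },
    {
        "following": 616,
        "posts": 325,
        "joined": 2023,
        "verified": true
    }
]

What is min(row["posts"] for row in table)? 97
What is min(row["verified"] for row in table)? False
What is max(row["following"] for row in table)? 947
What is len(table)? 6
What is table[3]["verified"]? True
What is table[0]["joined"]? 2023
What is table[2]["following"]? 230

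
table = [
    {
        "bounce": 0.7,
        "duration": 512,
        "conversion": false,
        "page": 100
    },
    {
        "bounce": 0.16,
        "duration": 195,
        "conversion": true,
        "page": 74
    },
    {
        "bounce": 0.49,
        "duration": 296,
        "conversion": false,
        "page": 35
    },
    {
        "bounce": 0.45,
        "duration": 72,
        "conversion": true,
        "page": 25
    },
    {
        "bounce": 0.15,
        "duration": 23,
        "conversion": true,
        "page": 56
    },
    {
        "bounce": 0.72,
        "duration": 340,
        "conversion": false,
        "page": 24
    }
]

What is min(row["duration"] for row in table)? 23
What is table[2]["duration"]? 296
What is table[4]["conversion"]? True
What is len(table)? 6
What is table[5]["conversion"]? False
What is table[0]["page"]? 100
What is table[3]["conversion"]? True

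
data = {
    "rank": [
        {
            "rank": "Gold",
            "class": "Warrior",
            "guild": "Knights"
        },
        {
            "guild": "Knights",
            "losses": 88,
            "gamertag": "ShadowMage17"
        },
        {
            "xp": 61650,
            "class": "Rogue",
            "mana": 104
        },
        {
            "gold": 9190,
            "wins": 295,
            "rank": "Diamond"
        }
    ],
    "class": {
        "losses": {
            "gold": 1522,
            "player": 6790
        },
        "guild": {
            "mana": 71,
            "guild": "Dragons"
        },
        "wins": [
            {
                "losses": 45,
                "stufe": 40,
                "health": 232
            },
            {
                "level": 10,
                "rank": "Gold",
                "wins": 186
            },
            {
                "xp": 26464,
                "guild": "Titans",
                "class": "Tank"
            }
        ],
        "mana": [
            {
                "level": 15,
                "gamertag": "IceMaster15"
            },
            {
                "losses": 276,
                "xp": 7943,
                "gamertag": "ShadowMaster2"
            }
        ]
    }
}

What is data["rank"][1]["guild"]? "Knights"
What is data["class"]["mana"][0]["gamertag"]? "IceMaster15"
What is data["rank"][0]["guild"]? "Knights"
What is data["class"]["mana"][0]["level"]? 15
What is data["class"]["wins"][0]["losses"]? 45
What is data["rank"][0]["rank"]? "Gold"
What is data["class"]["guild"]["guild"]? "Dragons"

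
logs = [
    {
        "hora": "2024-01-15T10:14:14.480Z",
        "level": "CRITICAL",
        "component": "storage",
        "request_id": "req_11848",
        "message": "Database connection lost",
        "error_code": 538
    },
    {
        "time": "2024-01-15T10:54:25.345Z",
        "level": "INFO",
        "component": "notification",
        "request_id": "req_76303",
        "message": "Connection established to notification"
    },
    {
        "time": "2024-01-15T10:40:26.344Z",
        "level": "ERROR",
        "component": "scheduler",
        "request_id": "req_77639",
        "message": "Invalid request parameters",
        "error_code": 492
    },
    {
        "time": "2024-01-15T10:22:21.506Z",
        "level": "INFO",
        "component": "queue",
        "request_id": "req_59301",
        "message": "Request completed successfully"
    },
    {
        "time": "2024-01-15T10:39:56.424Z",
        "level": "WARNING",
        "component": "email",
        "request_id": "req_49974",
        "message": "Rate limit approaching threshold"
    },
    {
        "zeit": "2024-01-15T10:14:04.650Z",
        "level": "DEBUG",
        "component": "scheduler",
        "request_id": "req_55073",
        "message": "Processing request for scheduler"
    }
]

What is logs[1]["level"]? "INFO"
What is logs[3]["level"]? "INFO"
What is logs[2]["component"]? "scheduler"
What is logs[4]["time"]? "2024-01-15T10:39:56.424Z"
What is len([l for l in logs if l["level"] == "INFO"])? 2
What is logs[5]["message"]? "Processing request for scheduler"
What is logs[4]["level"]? "WARNING"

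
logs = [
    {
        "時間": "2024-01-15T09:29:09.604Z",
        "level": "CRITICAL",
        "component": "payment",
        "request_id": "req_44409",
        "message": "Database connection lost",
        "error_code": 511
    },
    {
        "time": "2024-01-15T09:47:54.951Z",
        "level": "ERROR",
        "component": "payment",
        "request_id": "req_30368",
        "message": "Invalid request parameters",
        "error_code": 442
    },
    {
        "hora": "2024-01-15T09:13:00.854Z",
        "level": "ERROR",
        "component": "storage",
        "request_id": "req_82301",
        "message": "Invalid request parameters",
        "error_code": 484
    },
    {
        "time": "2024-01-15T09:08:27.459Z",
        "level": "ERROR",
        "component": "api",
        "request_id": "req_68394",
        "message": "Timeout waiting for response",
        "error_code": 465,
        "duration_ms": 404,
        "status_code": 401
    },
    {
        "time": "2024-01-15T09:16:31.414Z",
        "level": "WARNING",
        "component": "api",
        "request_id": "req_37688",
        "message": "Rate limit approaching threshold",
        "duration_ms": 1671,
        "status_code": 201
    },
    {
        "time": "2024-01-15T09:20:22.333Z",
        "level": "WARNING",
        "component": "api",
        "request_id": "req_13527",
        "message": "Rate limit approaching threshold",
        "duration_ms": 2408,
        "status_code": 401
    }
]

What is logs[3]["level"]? "ERROR"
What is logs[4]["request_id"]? "req_37688"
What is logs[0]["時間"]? "2024-01-15T09:29:09.604Z"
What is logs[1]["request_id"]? "req_30368"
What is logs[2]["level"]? "ERROR"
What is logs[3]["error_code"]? 465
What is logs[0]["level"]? "CRITICAL"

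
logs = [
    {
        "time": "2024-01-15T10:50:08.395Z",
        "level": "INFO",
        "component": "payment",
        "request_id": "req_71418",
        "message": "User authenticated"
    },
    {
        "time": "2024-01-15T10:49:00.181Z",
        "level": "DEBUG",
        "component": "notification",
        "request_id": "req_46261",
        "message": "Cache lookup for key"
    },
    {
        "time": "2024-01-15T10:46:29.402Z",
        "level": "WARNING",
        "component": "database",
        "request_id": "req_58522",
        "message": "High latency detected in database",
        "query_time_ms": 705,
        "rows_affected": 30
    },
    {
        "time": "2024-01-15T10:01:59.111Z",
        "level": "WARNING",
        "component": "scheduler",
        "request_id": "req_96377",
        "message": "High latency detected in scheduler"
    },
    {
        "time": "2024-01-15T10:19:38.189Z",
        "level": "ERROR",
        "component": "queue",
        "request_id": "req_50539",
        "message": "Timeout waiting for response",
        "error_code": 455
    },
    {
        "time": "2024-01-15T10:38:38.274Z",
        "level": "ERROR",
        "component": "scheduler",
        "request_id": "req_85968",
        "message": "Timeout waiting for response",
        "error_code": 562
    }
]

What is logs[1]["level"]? "DEBUG"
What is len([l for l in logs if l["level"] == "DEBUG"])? 1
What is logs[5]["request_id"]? "req_85968"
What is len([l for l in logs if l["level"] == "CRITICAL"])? 0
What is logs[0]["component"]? "payment"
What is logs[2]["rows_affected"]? 30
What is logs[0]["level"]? "INFO"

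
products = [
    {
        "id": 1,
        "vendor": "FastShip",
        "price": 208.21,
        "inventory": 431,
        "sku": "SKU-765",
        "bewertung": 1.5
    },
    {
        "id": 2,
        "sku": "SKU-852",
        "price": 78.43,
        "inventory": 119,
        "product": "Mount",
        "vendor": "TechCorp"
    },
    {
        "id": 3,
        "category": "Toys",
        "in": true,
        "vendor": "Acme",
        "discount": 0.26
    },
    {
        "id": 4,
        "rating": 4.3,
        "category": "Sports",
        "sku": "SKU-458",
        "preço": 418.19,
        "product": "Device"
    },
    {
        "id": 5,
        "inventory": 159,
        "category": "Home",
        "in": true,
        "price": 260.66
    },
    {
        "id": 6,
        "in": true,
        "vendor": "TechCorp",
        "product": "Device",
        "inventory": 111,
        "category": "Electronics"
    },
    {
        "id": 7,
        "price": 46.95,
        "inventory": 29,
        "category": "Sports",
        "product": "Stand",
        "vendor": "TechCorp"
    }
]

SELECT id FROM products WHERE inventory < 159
[2, 6, 7]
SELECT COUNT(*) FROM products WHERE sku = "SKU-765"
1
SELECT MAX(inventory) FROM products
431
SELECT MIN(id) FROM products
1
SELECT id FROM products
[1, 2, 3, 4, 5, 6, 7]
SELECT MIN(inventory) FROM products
29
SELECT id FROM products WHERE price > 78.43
[1, 5]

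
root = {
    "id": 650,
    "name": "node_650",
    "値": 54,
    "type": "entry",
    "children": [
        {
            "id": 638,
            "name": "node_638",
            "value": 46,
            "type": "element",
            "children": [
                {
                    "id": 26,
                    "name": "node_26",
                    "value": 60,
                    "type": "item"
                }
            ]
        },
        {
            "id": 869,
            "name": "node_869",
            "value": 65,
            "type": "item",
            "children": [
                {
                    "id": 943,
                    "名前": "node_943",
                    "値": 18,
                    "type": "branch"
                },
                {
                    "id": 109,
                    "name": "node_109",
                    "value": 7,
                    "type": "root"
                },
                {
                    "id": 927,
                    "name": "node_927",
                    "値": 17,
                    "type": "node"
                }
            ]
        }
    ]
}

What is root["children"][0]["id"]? 638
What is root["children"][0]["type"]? "element"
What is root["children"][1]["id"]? 869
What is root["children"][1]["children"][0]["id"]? 943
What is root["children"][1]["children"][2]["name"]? "node_927"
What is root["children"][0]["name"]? "node_638"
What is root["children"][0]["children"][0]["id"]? 26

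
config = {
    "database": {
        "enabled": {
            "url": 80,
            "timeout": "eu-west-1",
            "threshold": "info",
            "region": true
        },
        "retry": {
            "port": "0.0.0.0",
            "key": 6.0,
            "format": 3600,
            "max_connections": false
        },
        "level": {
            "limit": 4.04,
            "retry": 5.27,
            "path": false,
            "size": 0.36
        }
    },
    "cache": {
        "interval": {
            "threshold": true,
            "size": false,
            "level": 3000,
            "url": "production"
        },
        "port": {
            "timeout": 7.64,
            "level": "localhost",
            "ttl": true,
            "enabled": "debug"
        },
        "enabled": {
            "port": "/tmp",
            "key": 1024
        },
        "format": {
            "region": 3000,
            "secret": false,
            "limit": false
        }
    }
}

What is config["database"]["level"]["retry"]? 5.27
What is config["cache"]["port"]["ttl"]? True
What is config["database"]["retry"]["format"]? 3600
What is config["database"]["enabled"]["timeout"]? "eu-west-1"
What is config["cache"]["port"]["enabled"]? "debug"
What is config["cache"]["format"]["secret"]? False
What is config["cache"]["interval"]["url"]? "production"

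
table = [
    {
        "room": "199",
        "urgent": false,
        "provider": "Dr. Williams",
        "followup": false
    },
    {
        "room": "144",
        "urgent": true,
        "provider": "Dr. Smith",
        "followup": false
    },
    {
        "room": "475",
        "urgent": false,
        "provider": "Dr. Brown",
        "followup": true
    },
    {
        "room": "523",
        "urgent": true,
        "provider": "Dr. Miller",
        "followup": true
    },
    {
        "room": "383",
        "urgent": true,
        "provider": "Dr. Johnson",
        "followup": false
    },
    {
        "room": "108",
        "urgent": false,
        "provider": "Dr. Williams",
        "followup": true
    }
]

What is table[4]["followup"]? False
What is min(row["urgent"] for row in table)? False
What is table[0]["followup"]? False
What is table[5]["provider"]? "Dr. Williams"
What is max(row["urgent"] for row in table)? True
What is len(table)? 6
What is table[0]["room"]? "199"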